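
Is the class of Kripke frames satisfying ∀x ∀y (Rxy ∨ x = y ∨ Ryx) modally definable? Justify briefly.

Any modally definable frame class is closed under disjoint unions.
Take 2 disjoint single-world reflexive frames: each is trivially connected, but their disjoint union has 2 worlds with no edge between distinct components, so it is not connected.
So the class is not modally definable.

Not definable by any modal formula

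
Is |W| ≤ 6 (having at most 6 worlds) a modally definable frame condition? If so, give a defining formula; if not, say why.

Not modally definable

Modal frame validity is preserved under disjoint unions.
Any modal formula valid on each of 7 disjoint one-world frames is valid on their disjoint union (validity is preserved under disjoint unions). Each one-world frame has |W|=1≤6, but the union has |W|=7.
So the class is not modally definable.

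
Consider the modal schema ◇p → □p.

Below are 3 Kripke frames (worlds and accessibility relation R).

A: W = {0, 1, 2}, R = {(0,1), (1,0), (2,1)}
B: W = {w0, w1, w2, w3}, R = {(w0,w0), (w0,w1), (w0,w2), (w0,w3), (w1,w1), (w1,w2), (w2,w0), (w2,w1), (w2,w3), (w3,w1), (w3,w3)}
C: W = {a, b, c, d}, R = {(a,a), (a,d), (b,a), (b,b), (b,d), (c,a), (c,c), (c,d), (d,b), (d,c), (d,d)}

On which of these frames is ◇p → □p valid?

A

The schema corresponds to partial functionality: ∀x ∀y ∀z (Rxy ∧ Rxz → y = z).
A: satisfies the condition.
B: fails — w0 sees both w0 and w1.
C: fails — a sees both a and d.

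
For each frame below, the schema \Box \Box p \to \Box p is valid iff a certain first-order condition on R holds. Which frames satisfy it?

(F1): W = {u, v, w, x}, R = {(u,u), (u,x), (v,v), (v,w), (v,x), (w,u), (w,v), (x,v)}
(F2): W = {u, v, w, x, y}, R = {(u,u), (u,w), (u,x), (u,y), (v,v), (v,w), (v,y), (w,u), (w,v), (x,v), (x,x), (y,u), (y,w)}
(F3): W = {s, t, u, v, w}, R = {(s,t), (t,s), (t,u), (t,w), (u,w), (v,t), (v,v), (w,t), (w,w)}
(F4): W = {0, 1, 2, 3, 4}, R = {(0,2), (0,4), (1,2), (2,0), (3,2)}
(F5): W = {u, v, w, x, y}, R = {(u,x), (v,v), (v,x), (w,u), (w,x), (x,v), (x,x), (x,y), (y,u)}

Frame correspondent (Sahlqvist): \forall x \forall y (Rxy \to \exists z (Rxz \wedge Rzy)) — i.e. density.
(F1): holds.
(F2): holds.
(F3): fails — Rts but no z with Rtz and Rzs.
(F4): fails — R32 but no z with R3z and Rz2.
(F5): fails — Rwu but no z with Rwz and Rzu.

(F1), (F2)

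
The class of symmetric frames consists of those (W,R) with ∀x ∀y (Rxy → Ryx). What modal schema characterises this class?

r → □◇r

The condition is symmetry. The B schema r → □◇r defines it.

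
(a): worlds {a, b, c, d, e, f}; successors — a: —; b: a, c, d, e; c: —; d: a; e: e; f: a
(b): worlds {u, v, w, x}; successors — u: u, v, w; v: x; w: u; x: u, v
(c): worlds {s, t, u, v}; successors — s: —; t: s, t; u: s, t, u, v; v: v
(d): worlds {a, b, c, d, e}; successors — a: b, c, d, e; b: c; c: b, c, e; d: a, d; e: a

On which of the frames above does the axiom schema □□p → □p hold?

Frame correspondent (Sahlqvist): ∀x ∀y (Rxy → ∃z (Rxz ∧ Rzy)) — i.e. density.
(a): fails — Rbc but no z with Rbz and Rzc.
(b): fails — Rvx but no z with Rvz and Rzx.
(c): condition met.
(d): fails — Rea but no z with Rez and Rza.

(c)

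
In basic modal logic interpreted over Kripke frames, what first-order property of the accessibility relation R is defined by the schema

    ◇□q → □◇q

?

This schema is the .2 axiom.
It corresponds to convergence: ∀x ∀y ∀z (Rxy ∧ Rxz → ∃w (Ryw ∧ Rzw)).

convergence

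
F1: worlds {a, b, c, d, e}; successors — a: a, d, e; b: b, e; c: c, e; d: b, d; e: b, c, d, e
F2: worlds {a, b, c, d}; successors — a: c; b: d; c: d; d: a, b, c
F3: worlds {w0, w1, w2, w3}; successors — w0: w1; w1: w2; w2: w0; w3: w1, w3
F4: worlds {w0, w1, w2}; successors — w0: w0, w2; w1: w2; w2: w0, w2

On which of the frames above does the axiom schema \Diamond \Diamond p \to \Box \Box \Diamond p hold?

This is the axiom for a generalized confluence (Geach) condition; its first-order frame correspondent is \forall x \forall y \forall z ((x R^2 y \wedge x R^2 z) \to \exists w (y = w \wedge zRw)).
F1: fails — aR²a, aR²b but no w with a=w and bRw.
F2: fails — aR²d, aR²d but no w with d=w and dRw.
F3: fails — w0R²w2, w0R²w2 but no w with w2=w and w2Rw.
F4: ✓.
Valid on: F4.

F4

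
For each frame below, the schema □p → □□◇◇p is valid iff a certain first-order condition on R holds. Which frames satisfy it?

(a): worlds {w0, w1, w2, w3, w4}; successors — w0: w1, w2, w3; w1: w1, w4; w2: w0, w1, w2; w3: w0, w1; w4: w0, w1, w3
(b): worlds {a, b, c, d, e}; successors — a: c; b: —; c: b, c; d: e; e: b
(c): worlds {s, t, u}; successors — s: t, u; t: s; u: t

(a)

This is the axiom for a generalized confluence (Geach) condition; its first-order frame correspondent is ∀x ∀z (xR²z → ∃w (xRw ∧ zR²w)).
(a): satisfies the condition.
(b): fails — aR²b but no w with aRw and bR²w.
(c): fails — tR²t but no w with tRw and tR²w.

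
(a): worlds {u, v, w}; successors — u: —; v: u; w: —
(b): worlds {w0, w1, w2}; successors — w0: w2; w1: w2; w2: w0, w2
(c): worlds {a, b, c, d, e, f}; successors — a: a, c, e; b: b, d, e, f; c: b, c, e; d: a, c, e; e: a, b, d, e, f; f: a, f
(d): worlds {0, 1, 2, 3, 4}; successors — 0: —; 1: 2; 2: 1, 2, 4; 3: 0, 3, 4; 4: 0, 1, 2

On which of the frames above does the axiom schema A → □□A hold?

Frame correspondent (Sahlqvist): ∀x ∀z (xR²z → ∃w (x = w ∧ z = w)) — i.e. a generalized confluence (Geach) condition.
(a): ✓.
(b): fails — w0R²w2 but w0 ≠ w2.
(c): fails — aR²b but a ≠ b.
(d): fails — 1R²2 but 1 ≠ 2.

(a)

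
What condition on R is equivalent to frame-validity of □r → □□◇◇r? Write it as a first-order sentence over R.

This is a Sahlqvist (Geach-type) schema ◇^0□^1r → □^2◇^2r.
Minimal-valuation argument: fix x; take any y with xR^0y and any z with xR^2z. Set V(r) to the set of worlds R-reachable from y in exactly 1 step. Then □^1r holds at y, so the antecedent holds at x; validity forces ◇^2r at z, giving a w with zR^2w and yR^1w.
First-order correspondent: ∀x ∀z (xR²z → ∃w (xRw ∧ zR²w)).

∀x ∀z (xR²z → ∃w (xRw ∧ zR²w))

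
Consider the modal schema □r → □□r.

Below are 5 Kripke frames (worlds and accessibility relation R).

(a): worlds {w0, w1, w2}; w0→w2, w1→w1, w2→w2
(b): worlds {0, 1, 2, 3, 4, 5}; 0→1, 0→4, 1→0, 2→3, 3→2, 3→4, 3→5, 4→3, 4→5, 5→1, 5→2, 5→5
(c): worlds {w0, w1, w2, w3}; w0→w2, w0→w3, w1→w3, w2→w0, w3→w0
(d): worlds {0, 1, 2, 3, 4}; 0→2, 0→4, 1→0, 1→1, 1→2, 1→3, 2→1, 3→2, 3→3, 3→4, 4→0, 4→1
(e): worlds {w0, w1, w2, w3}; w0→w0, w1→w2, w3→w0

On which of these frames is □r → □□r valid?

(a), (e)

Frame correspondent (Sahlqvist): ∀x ∀y ∀z (Rxy ∧ Ryz → Rxz) — i.e. transitivity.
(a): condition met.
(b): fails — R10 and R01 but not R11.
(c): fails — Rw1w3 and Rw3w0 but not Rw1w0.
(d): fails — R10 and R04 but not R14.
(e): condition met.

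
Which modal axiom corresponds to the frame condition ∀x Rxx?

□p → p

A defining formula is □p → p (the T axiom).
Suppose □p→p is valid. At any x set V(p)={w : Rxw}. Then □p holds at x, so p holds at x, i.e. Rxx.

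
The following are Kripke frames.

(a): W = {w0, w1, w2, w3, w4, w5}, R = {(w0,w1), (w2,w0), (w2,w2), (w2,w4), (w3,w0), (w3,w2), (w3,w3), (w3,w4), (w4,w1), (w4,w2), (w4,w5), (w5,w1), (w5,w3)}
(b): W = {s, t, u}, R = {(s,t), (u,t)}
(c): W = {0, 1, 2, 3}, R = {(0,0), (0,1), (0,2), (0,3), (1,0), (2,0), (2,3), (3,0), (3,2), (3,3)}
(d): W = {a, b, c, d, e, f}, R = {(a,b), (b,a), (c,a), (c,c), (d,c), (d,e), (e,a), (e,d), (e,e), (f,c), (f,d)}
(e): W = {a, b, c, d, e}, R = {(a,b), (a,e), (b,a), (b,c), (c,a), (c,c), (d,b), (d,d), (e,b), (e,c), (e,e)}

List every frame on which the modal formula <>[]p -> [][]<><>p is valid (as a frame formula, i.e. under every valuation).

Frame correspondent (Sahlqvist): forall x forall y forall z ((xRy & x R^2 z) -> exists w (yRw & z R^2 w)) — i.e. a generalized confluence (Geach) condition.
(a): fails — w2Rw0, w2R²w0 but no w with w0Rw and w0R²w.
(b): satisfies the condition.
(c): satisfies the condition.
(d): fails — cRa, cR²a but no w with aRw and aR²w.
(e): satisfies the condition.

(b), (c), (e)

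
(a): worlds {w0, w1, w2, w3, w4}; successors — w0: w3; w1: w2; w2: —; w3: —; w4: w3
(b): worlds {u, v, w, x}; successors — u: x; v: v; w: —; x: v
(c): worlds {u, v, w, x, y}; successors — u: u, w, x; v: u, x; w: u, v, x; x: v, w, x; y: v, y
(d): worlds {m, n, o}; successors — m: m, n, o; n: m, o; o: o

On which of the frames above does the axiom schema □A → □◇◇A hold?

(c), (d)

The schema corresponds to a generalized confluence (Geach) condition: ∀x ∀z (xRz → ∃w (xRw ∧ zR²w)).
(a): fails — w0Rw3 but no w with w0Rw and w3R²w.
(b): fails — uRx but no t with uRt and xR²t.
(c): condition met.
(d): condition met.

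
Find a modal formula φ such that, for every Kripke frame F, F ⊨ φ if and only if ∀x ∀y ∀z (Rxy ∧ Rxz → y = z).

◇r → □r

This is partial functionality; the standard corresponding axiom is CD: ◇r → □r.
Suppose ◇r→□r is valid. Take Rxy, Rxz and set V(r)={y}. Then ◇r at x, so □r at x, so r at z, i.e. z=y.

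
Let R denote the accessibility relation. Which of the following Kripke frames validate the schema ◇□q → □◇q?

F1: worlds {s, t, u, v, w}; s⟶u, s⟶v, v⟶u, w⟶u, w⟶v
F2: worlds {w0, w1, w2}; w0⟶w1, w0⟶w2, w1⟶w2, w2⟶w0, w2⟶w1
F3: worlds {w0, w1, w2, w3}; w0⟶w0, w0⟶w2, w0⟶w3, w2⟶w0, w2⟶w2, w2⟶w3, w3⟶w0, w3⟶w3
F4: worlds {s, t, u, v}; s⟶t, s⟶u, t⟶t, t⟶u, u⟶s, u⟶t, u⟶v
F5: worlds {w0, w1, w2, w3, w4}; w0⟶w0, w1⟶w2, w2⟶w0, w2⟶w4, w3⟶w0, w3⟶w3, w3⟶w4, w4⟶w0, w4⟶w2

This is the axiom for convergence; its first-order frame correspondent is ∀x ∀y ∀z (Rxy ∧ Rxz → ∃w (Ryw ∧ Rzw)).
F1: fails — Rsv and Rsu but v and u have no common successor.
F2: fails — Rw0w1 and Rw0w2 but w1 and w2 have no common successor.
F3: satisfies the condition.
F4: fails — Ruv and Ruv but v and v have no common successor.
F5: satisfies the condition.
Valid on: F3, F5.

F3, F5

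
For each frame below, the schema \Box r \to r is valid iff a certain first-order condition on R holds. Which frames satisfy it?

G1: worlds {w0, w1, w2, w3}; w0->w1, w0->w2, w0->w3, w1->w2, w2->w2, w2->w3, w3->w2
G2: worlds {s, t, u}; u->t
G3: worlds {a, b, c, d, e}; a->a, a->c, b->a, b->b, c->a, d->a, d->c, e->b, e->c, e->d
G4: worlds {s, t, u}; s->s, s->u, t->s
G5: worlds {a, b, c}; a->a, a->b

The schema corresponds to reflexivity: \forall x Rxx.
G1: fails — world w0 does not see itself.
G2: fails — world s does not see itself.
G3: fails — world c does not see itself.
G4: fails — world t does not see itself.
G5: fails — world b does not see itself.
Valid on no frame.

none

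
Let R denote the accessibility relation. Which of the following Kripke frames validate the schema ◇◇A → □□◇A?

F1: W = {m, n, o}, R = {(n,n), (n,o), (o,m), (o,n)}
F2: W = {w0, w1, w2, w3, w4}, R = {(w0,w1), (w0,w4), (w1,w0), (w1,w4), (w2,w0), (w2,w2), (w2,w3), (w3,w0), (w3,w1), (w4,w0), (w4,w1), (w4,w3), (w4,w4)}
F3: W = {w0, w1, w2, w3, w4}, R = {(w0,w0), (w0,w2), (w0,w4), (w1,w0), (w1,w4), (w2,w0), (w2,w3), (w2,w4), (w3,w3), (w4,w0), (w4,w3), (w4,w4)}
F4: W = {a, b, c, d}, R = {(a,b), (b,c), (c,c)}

F4

This is the axiom for a generalized confluence (Geach) condition; its first-order frame correspondent is ∀x ∀y ∀z ((xR²y ∧ xR²z) → ∃w (y = w ∧ zRw)).
F1: fails — nR²m, nR²m but no w with m=w and mRw.
F2: fails — w0R²w0, w0R²w0 but no w with w0=w and w0Rw.
F3: fails — w0R²w0, w0R²w3 but no w with w0=w and w3Rw.
F4: condition met.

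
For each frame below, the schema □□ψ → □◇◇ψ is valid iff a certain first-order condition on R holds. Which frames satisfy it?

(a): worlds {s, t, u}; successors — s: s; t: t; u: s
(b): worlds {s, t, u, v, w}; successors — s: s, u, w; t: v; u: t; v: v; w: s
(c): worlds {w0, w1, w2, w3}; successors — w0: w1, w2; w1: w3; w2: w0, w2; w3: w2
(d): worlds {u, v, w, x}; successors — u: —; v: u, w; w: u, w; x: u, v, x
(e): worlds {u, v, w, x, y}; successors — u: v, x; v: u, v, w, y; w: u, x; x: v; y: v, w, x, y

Frame correspondent (Sahlqvist): ∀x ∀z (xRz → ∃w (xR²w ∧ zR²w)) — i.e. a generalized confluence (Geach) condition.
(a): condition met.
(b): fails — sRu but no w* with sR²w* and uR²w*.
(c): condition met.
(d): fails — vRu but no t with vR²t and uR²t.
(e): condition met.
Valid on: (a), (c), (e).

(a), (c), (e)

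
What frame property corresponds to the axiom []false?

□⊥ is valid iff no world has any successor (otherwise □⊥ fails at any world with one).

Emptiness of R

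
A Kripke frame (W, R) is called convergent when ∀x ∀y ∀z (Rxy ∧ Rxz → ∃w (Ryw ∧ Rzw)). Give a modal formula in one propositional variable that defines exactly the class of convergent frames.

The condition is convergence. The .2 schema ◇□s → □◇s defines it.
Suppose ◇□s→□◇s is valid. Take Rxy, Rxz and set V(s)={w : Ryw}. Then □s at y so ◇□s at x, so □◇s at x, so ◇s at z, giving w with Rzw and Ryw.

◇□s → □◇s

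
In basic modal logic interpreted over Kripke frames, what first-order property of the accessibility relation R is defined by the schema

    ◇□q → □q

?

the Euclidean property

This schema is equivalent to the 5 axiom ◇q → □◇q.
It corresponds to the Euclidean property: ∀x ∀y ∀z (Rxy ∧ Rxz → Ryz).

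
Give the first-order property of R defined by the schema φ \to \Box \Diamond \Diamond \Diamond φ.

\forall x \forall z (xRz \to \exists w (x = w \wedge z R^3 w))

This is a Sahlqvist (Geach-type) schema ◇^0□^0φ → □^1◇^3φ.
First-order correspondent: \forall x \forall z (xRz \to \exists w (x = w \wedge z R^3 w)).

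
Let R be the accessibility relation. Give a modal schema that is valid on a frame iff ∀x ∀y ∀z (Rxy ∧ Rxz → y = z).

A defining formula is ◇ψ → □ψ (the CD axiom).
Suppose ◇ψ→□ψ is valid. Take Rxy, Rxz and set V(ψ)={y}. Then ◇ψ at x, so □ψ at x, so ψ at z, i.e. z=y.

◇ψ → □ψ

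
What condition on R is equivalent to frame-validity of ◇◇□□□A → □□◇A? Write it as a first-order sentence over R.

∀x ∀y ∀z ((xR²y ∧ xR²z) → ∃w (yR³w ∧ zRw))

This is a Sahlqvist (Geach-type) schema ◇^2□^3A → □^2◇^1A.
Minimal-valuation argument: fix x; take any y with xR^2y and any z with xR^2z. Set V(A) to the set of worlds R-reachable from y in exactly 3 steps. Then □^3A holds at y, so the antecedent holds at x; validity forces ◇^1A at z, giving a w with zR^1w and yR^3w.
First-order correspondent: ∀x ∀y ∀z ((xR²y ∧ xR²z) → ∃w (yR³w ∧ zRw)).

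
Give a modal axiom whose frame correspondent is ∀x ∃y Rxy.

A defining formula is □s → ◇s (the D axiom).
Suppose □s→◇s is valid. At any x set V(s)=W. Then □s at x, so ◇s at x, so x has a successor.

□s → ◇s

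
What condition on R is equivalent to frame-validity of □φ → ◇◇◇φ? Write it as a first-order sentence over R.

∀x ∃w (xRw ∧ xR³w)

This is a Sahlqvist (Geach-type) schema ◇^0□^1φ → □^0◇^3φ.
Minimal-valuation argument: fix x; take any y with xR^0y and any z with xR^0z. Set V(φ) to the set of worlds R-reachable from y in exactly 1 step. Then □^1φ holds at y, so the antecedent holds at x; validity forces ◇^3φ at z, giving a w with zR^3w and yR^1w.
First-order correspondent: ∀x ∃w (xRw ∧ xR³w).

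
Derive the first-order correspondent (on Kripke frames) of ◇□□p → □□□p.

This is a Sahlqvist (Geach-type) schema ◇^1□^2p → □^3◇^0p.
First-order correspondent: ∀x ∀y ∀z ((xRy ∧ xR³z) → ∃w (yR²w ∧ z = w)).

∀x ∀y ∀z ((xRy ∧ xR³z) → ∃w (yR²w ∧ z = w))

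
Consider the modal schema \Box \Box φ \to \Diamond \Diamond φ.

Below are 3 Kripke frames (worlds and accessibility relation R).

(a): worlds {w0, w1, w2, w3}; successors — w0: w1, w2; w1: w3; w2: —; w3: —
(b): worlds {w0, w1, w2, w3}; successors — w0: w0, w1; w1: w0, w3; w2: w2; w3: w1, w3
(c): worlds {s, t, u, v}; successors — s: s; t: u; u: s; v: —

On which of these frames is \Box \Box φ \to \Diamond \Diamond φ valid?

(b)

The schema corresponds to a generalized confluence (Geach) condition: \forall x \exists w (x R^2 w \wedge x R^2 w).
(a): fails — at w1 but no w with w1R²w and w1R²w.
(b): condition met.
(c): fails — at v but no w with vR²w and vR²w.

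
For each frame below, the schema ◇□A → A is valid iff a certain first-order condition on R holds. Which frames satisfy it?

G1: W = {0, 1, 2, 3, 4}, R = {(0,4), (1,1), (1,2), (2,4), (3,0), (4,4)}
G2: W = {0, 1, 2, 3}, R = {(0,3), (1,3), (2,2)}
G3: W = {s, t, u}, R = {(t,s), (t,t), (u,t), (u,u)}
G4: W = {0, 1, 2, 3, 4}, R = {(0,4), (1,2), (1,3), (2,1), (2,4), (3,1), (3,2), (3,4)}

The schema corresponds to symmetry: ∀x ∀y (Rxy → Ryx).
G1: fails — R12 but not R21.
G2: fails — R03 but not R30.
G3: fails — Rts but not Rst.
G4: fails — R34 but not R43.

none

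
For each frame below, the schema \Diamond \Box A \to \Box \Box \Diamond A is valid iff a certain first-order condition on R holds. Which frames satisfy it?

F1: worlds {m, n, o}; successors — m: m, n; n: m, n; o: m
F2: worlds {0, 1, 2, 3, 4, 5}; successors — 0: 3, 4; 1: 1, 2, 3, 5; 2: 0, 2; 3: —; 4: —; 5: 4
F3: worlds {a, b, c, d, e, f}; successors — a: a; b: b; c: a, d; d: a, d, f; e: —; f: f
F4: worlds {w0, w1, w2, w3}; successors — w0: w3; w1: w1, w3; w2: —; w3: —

The schema corresponds to a generalized confluence (Geach) condition: \forall x \forall y \forall z ((xRy \wedge x R^2 z) \to \exists w (yRw \wedge zRw)).
F1: satisfies the condition.
F2: fails — 1R1, 1R²3 but no w with 1Rw and 3Rw.
F3: fails — cRa, cR²f but no w with aRw and fRw.
F4: fails — w1Rw1, w1R²w3 but no w with w1Rw and w3Rw.

F1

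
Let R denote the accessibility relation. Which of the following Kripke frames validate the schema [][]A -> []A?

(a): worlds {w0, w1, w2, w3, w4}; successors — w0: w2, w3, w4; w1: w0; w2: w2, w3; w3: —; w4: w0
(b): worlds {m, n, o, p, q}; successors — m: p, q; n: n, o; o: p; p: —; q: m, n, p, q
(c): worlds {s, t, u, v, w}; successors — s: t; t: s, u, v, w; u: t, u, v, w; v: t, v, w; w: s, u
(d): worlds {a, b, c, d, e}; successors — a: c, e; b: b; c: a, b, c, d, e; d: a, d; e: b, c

The schema corresponds to density: forall x forall y (Rxy -> exists z (Rxz & Rzy)).
(a): fails — Rw1w0 but no z with Rw1z and Rzw0.
(b): fails — Rop but no z with Roz and Rzp.
(c): fails — Rws but no z with Rwz and Rzs.
(d): ✓.
Valid on: (d).

(d)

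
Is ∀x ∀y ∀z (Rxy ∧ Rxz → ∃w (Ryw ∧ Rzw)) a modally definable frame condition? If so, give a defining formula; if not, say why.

Yes — defined by ◇□p → □◇p

Yes: it is convergence, defined by the .2 schema ◇□p → □◇p.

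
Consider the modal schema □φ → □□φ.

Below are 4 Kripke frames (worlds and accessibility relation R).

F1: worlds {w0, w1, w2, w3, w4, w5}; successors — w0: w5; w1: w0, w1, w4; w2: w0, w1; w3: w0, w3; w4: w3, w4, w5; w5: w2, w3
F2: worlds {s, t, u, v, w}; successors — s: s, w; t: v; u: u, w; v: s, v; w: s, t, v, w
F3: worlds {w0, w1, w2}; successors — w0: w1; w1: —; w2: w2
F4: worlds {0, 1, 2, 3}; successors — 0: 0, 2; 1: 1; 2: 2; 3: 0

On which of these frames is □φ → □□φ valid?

This is the axiom for transitivity; its first-order frame correspondent is ∀x ∀y ∀z (Rxy ∧ Ryz → Rxz).
F1: fails — Rw1w0 and Rw0w5 but not Rw1w5.
F2: fails — Rtv and Rvs but not Rts.
F3: holds.
F4: fails — R30 and R02 but not R32.

F3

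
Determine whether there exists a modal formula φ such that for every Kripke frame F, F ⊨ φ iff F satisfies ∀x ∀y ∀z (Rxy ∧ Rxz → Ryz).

Definable; ◇q → □◇q defines it

Yes: it is the Euclidean property, defined by the 5 schema ◇q → □◇q.
Suppose ◇q→□◇q is valid. Take Rxy, Rxz and set V(q)={y}. Then ◇q at x, so □◇q at x, so ◇q at z, so some w with Rzw has q; w=y, i.e. Rzy. By symmetry of the argument, Ryz.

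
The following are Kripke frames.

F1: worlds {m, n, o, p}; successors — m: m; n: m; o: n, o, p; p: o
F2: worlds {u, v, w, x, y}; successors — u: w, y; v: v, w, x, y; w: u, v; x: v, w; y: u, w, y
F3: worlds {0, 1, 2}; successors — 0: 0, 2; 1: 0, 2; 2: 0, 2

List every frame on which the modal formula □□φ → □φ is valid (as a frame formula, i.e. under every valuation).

F1, F3

The schema corresponds to density: ∀x ∀y (Rxy → ∃z (Rxz ∧ Rzy)).
F1: ✓.
F2: fails — Rwu but no z with Rwz and Rzu.
F3: ✓.
Valid on: F1, F3.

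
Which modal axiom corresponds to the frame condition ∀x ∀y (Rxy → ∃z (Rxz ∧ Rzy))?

□□ψ → □ψ

The condition is density. The C4 schema □□ψ → □ψ defines it.
Suppose □□ψ→□ψ is valid. Take Rxy and set V(ψ)={w : xR²w}. Then □□ψ at x, so □ψ at x, so ψ at y, i.e. ∃z(Rxz∧Rzy).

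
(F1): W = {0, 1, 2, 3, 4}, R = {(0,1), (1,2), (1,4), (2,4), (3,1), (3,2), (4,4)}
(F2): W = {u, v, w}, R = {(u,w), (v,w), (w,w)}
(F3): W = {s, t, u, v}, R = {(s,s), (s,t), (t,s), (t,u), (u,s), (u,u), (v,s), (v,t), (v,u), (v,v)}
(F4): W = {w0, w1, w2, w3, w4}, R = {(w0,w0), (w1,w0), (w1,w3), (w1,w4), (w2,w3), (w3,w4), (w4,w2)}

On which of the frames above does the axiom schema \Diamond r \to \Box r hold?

The schema corresponds to partial functionality: \forall x \forall y \forall z (Rxy \wedge Rxz \to y = z).
(F1): fails — 1 sees both 2 and 4.
(F2): satisfies the condition.
(F3): fails — s sees both s and t.
(F4): fails — w1 sees both w0 and w3.

(F2)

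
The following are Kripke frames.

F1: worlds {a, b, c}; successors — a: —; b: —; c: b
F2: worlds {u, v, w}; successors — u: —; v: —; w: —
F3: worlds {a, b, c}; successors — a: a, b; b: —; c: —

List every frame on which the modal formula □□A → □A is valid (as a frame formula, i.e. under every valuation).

F2, F3

Frame correspondent (Sahlqvist): ∀x ∀y (Rxy → ∃z (Rxz ∧ Rzy)) — i.e. density.
F1: fails — Rcb but no z with Rcz and Rzb.
F2: ✓.
F3: ✓.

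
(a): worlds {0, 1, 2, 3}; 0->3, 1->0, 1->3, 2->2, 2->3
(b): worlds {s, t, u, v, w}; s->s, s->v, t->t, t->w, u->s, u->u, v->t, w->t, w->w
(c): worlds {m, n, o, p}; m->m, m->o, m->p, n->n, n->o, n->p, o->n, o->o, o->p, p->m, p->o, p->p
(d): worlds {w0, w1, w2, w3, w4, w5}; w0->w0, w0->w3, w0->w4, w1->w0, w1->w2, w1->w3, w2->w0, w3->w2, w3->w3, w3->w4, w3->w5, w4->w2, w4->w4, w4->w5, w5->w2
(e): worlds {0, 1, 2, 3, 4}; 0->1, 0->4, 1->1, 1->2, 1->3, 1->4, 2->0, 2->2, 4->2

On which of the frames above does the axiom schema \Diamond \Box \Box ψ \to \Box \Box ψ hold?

(c)

The schema corresponds to a generalized confluence (Geach) condition: \forall x \forall y \forall z ((xRy \wedge x R^2 z) \to \exists w (y R^2 w \wedge z = w)).
(a): fails — 1R0, 1R²3 but no w with 0R²w and 3=w.
(b): fails — sRv, sR²s but no w* with vR²w* and s=w*.
(c): condition met.
(d): fails — w0Rw4, w0R²w3 but no w with w4R²w and w3=w.
(e): fails — 0R4, 0R²1 but no w with 4R²w and 1=w.
Valid on: (c).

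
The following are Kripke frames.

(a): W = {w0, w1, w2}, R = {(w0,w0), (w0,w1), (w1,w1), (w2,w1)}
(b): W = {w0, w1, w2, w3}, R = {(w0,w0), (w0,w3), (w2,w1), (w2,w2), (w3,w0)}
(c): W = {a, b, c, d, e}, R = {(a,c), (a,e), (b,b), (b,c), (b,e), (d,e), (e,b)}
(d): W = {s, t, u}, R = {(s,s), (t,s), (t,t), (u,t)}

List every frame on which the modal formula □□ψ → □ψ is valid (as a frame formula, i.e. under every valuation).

Frame correspondent (Sahlqvist): ∀x ∀y (Rxy → ∃z (Rxz ∧ Rzy)) — i.e. density.
(a): ✓.
(b): ✓.
(c): fails — Rde but no z with Rdz and Rze.
(d): ✓.
Valid on: (a), (b), (d).

(a), (b), (d)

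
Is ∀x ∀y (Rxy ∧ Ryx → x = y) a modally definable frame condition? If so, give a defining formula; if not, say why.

No

If a class were modally definable it would be closed under surjective bounded morphisms (Goldblatt–Thomason).
The 4-cycle (worlds 0,1,2,3 with 0→1→2→3→0) is antisymmetric. Sending even-indexed worlds to a and odd-indexed worlds to b is a surjective bounded morphism onto the two-world frame with a↔b, which is not antisymmetric.
So no modal formula (or set of formulas) defines exactly the antisymmetric frames.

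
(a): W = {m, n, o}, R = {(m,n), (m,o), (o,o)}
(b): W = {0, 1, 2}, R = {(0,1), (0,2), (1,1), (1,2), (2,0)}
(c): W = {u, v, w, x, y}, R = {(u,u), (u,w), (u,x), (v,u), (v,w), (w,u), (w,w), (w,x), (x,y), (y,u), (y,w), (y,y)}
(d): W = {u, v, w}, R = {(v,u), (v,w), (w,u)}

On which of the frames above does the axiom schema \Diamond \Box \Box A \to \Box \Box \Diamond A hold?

The schema corresponds to a generalized confluence (Geach) condition: \forall x \forall y \forall z ((xRy \wedge x R^2 z) \to \exists w (y R^2 w \wedge zRw)).
(a): fails — mRn, mR²o but no w with nR²w and oRw.
(b): fails — 0R2, 0R²2 but no w with 2R²w and 2Rw.
(c): holds.
(d): fails — vRu, vR²u but no t with uR²t and uRt.

(c)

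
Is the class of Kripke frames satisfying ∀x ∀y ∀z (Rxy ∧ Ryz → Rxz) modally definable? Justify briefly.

The condition is transitivity. A defining modal formula is □r → □□r.
Suppose □r→□□r is valid. Take Rxy, Ryz and set V(r)={w : Rxw}. Then □r at x, so □□r at x, so □r at y, so r at z, i.e. Rxz.

Yes, by □r → □□r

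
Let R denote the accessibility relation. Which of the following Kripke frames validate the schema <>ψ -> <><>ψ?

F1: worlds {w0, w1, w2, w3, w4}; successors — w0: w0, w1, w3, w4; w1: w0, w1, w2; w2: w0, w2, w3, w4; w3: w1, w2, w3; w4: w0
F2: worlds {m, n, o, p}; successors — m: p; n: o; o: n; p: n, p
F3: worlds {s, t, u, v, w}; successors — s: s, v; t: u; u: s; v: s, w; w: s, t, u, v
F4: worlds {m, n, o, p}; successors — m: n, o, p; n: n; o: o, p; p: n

F1, F4

Frame correspondent (Sahlqvist): forall x forall y (xRy -> exists w (y = w & x R^2 w)) — i.e. a generalized confluence (Geach) condition.
F1: condition met.
F2: fails — nRo but no w with o=w and nR²w.
F3: fails — tRu but no w* with u=w* and tR²w*.
F4: condition met.
Valid on: F1, F4.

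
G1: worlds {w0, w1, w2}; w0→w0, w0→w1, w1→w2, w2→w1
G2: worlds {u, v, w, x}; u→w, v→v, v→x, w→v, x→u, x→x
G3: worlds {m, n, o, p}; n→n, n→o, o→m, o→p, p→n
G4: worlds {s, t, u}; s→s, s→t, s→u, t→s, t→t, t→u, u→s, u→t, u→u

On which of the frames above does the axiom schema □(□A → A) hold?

The schema corresponds to shift-reflexivity: ∀x ∀y (Rxy → Ryy).
G1: fails — Rw1w2 but not Rw2w2.
G2: fails — Ruw but not Rww.
G3: fails — Rom but not Rmm.
G4: condition met.
Valid on: G4.

G4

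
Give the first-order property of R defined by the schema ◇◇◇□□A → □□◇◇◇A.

∀x ∀y ∀z ((xR³y ∧ xR²z) → ∃w (yR²w ∧ zR³w))

This is a Sahlqvist (Geach-type) schema ◇^3□^2A → □^2◇^3A.
Minimal-valuation argument: fix x; take any y with xR^3y and any z with xR^2z. Set V(A) to the set of worlds R-reachable from y in exactly 2 steps. Then □^2A holds at y, so the antecedent holds at x; validity forces ◇^3A at z, giving a w with zR^3w and yR^2w.
First-order correspondent: ∀x ∀y ∀z ((xR³y ∧ xR²z) → ∃w (yR²w ∧ zR³w)).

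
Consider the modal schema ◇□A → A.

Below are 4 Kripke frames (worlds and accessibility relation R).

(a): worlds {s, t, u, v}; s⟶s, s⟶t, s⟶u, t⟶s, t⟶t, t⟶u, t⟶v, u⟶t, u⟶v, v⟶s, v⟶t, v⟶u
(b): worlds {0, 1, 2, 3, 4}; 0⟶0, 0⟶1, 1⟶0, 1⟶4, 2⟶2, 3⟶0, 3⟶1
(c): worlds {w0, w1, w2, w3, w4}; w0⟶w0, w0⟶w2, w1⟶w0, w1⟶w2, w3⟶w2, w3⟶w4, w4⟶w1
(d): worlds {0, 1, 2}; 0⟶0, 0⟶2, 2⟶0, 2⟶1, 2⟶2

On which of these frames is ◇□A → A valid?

The schema corresponds to symmetry: ∀x ∀y (Rxy → Ryx).
(a): fails — Rvs but not Rsv.
(b): fails — R31 but not R13.
(c): fails — Rw1w2 but not Rw2w1.
(d): fails — R21 but not R12.
Valid on no frame.

none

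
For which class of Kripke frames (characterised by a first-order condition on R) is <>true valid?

◇⊤ holds at w iff w has a successor, so frame-validity of ◇⊤ is exactly seriality. Equivalently via □φ → ◇φ:
Suppose □φ→◇φ is valid. At any x set V(φ)=W. Then □φ at x, so ◇φ at x, so x has a successor.

Seriality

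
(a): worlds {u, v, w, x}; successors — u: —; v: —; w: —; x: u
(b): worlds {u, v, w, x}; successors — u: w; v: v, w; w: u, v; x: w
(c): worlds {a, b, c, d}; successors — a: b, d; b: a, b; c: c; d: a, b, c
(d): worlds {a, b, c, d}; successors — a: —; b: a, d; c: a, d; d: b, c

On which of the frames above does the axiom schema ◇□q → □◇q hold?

The schema corresponds to convergence: ∀x ∀y ∀z (Rxy ∧ Rxz → ∃w (Ryw ∧ Rzw)).
(a): fails — Rxu and Rxu but u and u have no common successor.
(b): ✓.
(c): fails — Rdc and Rdb but c and b have no common successor.
(d): fails — Rba and Rba but a and a have no common successor.
Valid on: (b).

(b)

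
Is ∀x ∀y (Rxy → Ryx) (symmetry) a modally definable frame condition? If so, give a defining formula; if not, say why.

Definable; p → □◇p defines it

The condition is symmetry. A defining modal formula is p → □◇p.
Suppose p→□◇p is valid. Take Rxy and set V(p)={x}. Then p at x, so □◇p at x, so ◇p at y, so some z with Ryz has p; z=x, i.e. Ryx.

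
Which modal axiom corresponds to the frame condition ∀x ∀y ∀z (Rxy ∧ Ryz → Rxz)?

A defining formula is □ψ → □□ψ (the 4 axiom).
Suppose □ψ→□□ψ is valid. Take Rxy, Ryz and set V(ψ)={w : Rxw}. Then □ψ at x, so □□ψ at x, so □ψ at y, so ψ at z, i.e. Rxz.

□ψ → □□ψ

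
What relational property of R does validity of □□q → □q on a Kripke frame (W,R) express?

Density

Suppose □□q→□q is valid. Take Rxy and set V(q)={w : xR²w}. Then □□q at x, so □q at x, so q at y, i.e. ∃z(Rxz∧Rzy).
Conversely, on a frame with density the schema holds at every world under every valuation.
Frame condition: ∀x ∀y (Rxy → ∃z (Rxz ∧ Rzy)).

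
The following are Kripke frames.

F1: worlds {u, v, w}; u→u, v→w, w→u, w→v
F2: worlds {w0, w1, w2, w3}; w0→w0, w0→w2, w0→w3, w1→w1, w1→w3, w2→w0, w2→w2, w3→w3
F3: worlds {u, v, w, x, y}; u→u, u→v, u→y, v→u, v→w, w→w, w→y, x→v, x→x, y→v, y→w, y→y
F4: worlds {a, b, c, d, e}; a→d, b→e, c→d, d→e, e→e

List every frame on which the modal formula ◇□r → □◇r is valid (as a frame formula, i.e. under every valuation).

F4

This is the axiom for convergence; its first-order frame correspondent is ∀x ∀y ∀z (Rxy ∧ Rxz → ∃w (Ryw ∧ Rzw)).
F1: fails — Rwu and Rwv but u and v have no common successor.
F2: fails — Rw0w2 and Rw0w3 but w2 and w3 have no common successor.
F3: fails — Rxx and Rxv but x and v have no common successor.
F4: holds.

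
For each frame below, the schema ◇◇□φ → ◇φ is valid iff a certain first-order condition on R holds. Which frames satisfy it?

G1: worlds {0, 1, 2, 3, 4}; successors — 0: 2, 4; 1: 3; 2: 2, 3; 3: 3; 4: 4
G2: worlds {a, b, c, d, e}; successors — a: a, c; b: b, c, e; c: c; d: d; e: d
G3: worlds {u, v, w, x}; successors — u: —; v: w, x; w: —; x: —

G3

The schema corresponds to a generalized confluence (Geach) condition: ∀x ∀y (xR²y → ∃w (yRw ∧ xRw)).
G1: fails — 0R²3 but no w with 3Rw and 0Rw.
G2: fails — bR²d but no w with dRw and bRw.
G3: holds.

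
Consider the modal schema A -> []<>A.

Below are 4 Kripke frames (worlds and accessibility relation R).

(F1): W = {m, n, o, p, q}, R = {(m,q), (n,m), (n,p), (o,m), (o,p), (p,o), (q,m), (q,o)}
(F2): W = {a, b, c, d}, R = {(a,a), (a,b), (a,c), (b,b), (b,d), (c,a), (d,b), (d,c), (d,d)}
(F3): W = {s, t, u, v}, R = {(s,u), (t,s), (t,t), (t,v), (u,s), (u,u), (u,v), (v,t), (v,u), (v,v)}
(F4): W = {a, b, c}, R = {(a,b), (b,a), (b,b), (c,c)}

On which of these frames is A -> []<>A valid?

The schema corresponds to symmetry: forall x forall y (Rxy -> Ryx).
(F1): fails — Rom but not Rmo.
(F2): fails — Rdc but not Rcd.
(F3): fails — Rts but not Rst.
(F4): ✓.
Valid on: (F4).

(F4)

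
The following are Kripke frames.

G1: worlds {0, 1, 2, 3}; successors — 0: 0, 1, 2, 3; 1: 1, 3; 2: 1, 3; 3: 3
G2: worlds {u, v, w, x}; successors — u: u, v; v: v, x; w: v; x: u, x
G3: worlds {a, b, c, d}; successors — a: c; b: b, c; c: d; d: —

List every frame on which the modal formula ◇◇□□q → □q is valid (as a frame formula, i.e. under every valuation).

G2

The schema corresponds to a generalized confluence (Geach) condition: ∀x ∀y ∀z ((xR²y ∧ xRz) → ∃w (yR²w ∧ z = w)).
G1: fails — 0R²1, 0R0 but no w with 1R²w and 0=w.
G2: ✓.
G3: fails — aR²d, aRc but no w with dR²w and c=w.
Valid on: G2.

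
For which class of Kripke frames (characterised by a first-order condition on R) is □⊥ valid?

emptiness of R

□⊥ is valid iff no world has any successor (otherwise □⊥ fails at any world with one).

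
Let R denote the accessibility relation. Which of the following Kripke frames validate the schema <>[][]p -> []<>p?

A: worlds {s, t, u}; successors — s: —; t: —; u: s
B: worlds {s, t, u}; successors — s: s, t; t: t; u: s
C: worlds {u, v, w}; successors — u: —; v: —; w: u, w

B

The schema corresponds to a generalized confluence (Geach) condition: forall x forall y forall z ((xRy & xRz) -> exists w (y R^2 w & zRw)).
A: fails — uRs, uRs but no w with sR²w and sRw.
B: condition met.
C: fails — wRu, wRu but no t with uR²t and uRt.
Valid on: B.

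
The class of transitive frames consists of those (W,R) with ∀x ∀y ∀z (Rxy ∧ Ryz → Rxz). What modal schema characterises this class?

A defining formula is □q → □□q (the 4 axiom).
Suppose □q→□□q is valid. Take Rxy, Ryz and set V(q)={w : Rxw}. Then □q at x, so □□q at x, so □q at y, so q at z, i.e. Rxz.

□q → □□q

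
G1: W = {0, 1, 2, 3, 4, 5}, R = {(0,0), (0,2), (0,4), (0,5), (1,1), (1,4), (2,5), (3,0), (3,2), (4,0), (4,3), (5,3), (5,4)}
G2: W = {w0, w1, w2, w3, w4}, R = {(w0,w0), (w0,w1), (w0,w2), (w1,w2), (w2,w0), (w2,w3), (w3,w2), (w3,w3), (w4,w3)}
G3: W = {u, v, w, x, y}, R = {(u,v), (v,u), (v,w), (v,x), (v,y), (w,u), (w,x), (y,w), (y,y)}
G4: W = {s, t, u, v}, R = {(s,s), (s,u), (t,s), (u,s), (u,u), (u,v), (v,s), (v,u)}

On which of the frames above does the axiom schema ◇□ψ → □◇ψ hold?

G4

Frame correspondent (Sahlqvist): ∀x ∀y ∀z (Rxy ∧ Rxz → ∃w (Ryw ∧ Rzw)) — i.e. convergence.
G1: fails — R02 and R04 but 2 and 4 have no common successor.
G2: fails — Rw0w1 and Rw0w2 but w1 and w2 have no common successor.
G3: fails — Rvw and Rvu but w and u have no common successor.
G4: condition met.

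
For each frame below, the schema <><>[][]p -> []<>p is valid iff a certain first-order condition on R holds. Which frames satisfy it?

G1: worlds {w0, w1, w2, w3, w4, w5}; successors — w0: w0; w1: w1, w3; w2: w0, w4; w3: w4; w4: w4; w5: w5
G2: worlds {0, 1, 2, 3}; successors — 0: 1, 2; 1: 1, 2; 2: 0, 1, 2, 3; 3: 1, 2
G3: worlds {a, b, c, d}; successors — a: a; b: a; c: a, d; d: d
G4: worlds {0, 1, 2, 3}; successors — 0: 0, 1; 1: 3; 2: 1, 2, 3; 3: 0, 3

G2, G4

This is the axiom for a generalized confluence (Geach) condition; its first-order frame correspondent is forall x forall y forall z ((x R^2 y & xRz) -> exists w (y R^2 w & zRw)).
G1: fails — w1R²w3, w1Rw1 but no w with w3R²w and w1Rw.
G2: ✓.
G3: fails — cR²a, cRd but no w with aR²w and dRw.
G4: ✓.
Valid on: G2, G4.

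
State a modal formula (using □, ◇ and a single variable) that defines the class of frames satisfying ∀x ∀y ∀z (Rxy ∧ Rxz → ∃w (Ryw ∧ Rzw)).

◇□r → □◇r

A defining formula is ◇□r → □◇r (the .2 axiom).
Suppose ◇□r→□◇r is valid. Take Rxy, Rxz and set V(r)={w : Ryw}. Then □r at y so ◇□r at x, so □◇r at x, so ◇r at z, giving w with Rzw and Ryw.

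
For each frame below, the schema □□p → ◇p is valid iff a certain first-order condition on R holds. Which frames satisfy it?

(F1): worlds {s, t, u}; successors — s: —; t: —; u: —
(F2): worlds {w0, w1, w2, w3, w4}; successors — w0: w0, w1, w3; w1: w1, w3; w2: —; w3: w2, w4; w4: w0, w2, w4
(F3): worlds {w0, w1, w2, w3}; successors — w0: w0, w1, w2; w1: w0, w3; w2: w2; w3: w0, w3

This is the axiom for a generalized confluence (Geach) condition; its first-order frame correspondent is ∀x ∃w (xR²w ∧ xRw).
(F1): fails — at s but no w with sR²w and sRw.
(F2): fails — at w2 but no w with w2R²w and w2Rw.
(F3): satisfies the condition.
Valid on: (F3).

(F3)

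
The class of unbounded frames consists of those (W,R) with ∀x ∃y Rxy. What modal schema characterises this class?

□p → ◇p

This is seriality; the standard corresponding axiom is D: □p → ◇p.
Suppose □p→◇p is valid. At any x set V(p)=W. Then □p at x, so ◇p at x, so x has a successor.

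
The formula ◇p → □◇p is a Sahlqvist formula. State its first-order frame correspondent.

This schema is the 5 axiom.
Its frame correspondent is the Euclidean property — ∀x ∀y ∀z (Rxy ∧ Rxz → Ryz).

the Euclidean property: ∀x ∀y ∀z (Rxy ∧ Rxz → Ryz)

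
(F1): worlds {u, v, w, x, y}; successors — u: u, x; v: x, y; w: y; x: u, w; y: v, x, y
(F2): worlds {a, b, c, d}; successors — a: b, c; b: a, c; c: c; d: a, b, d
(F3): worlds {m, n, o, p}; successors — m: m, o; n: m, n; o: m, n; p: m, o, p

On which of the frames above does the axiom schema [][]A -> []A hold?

The schema corresponds to density: forall x forall y (Rxy -> exists z (Rxz & Rzy)).
(F1): fails — Rxw but no z with Rxz and Rzw.
(F2): fails — Rab but no z with Raz and Rzb.
(F3): satisfies the condition.
Valid on: (F3).

(F3)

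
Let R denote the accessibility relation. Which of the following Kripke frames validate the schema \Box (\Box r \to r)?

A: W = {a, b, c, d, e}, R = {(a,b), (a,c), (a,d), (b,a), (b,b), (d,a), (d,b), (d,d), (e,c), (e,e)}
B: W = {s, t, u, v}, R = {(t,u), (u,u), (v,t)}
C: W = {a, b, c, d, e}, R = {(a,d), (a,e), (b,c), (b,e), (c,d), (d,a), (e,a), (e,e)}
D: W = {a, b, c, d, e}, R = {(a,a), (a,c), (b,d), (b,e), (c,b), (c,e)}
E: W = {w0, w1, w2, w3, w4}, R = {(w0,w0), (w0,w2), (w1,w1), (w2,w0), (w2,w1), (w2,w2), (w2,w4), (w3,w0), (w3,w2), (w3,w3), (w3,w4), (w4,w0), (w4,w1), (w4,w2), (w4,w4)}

Frame correspondent (Sahlqvist): \forall x \forall y (Rxy \to Ryy) — i.e. shift-reflexivity.
A: fails — Rec but not Rcc.
B: fails — Rvt but not Rtt.
C: fails — Rbc but not Rcc.
D: fails — Rcb but not Rbb.
E: ✓.

E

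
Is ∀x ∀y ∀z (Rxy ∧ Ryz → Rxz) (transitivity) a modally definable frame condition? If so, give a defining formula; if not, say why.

The condition is transitivity. A defining modal formula is □q → □□q.
Suppose □q→□□q is valid. Take Rxy, Ryz and set V(q)={w : Rxw}. Then □q at x, so □□q at x, so □q at y, so q at z, i.e. Rxz.

Yes, by □q → □□q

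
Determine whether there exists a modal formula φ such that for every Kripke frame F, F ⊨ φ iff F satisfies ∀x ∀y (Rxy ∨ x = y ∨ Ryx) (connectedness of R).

Not definable by any modal formula

Modal frame validity is preserved under disjoint unions.
Take 2 disjoint single-world reflexive frames: each is trivially connected, but their disjoint union has 2 worlds with no edge between distinct components, so it is not connected.
So the class is not modally definable.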